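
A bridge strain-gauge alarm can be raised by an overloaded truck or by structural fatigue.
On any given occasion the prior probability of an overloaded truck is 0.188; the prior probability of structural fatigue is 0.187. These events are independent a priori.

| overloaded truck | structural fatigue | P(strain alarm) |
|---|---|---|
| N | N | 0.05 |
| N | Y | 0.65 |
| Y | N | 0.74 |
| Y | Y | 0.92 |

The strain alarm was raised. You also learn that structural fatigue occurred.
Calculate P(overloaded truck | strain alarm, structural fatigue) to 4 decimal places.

Numerator (weight on configurations with overloaded truck): 0.92*0.188 = 0.172960
The normalizing constant is 0.65*0.812 + 0.92*0.188 = 0.700760
Posterior = 0.172960 / 0.700760 ≈ 0.2468

P(overloaded truck | strain alarm, structural fatigue) ≈ 0.2468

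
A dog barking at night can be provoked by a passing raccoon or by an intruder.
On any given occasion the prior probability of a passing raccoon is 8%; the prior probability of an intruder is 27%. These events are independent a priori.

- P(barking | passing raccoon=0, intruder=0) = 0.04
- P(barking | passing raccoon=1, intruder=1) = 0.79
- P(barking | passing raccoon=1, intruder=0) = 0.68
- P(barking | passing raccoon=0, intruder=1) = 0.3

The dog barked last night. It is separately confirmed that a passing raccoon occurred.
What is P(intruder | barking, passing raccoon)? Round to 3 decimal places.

P(barking | passing raccoon) = 0.68×0.73 + 0.79×0.27 = 0.496400 + 0.213300 = 0.709700
Restricting to configurations with intruder present: 0.79×0.27 = 0.213300.
Hence the posterior is 0.213300/0.709700 ≈ 0.301.

P(intruder | barking, passing raccoon) ≈ 0.301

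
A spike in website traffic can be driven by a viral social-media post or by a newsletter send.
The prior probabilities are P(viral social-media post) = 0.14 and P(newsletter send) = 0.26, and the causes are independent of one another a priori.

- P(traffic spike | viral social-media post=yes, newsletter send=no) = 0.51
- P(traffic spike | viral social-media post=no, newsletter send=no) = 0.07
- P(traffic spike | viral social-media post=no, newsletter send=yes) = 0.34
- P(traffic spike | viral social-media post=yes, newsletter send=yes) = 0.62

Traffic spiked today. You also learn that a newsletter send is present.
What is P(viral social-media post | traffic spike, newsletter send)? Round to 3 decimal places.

P(viral social-media post | traffic spike, newsletter send) ≈ 0.229

By total probability over both values of viral social-media post:
  P(traffic spike | newsletter send) = 0.34×0.86 + 0.62×0.14
        = 0.292400 + 0.086800 = 0.379200
Configurations with viral social-media post contribute 0.086800, so
  P(viral social-media post | traffic spike, newsletter send) = 0.086800 / 0.379200 ≈ 0.229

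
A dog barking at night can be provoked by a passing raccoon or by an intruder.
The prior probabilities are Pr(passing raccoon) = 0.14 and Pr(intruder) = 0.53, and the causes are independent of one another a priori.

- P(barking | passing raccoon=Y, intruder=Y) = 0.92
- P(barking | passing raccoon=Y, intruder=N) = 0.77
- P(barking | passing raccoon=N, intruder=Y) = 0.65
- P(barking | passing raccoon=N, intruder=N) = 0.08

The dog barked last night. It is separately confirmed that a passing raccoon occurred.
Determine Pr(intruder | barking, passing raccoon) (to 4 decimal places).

Numerator (weight on configurations with intruder): 0.92×0.53 = 0.487600
Normalizer over all consistent configurations: 0.77×0.47 + 0.92×0.53 = 0.849500
P(intruder | barking, passing raccoon) = 0.487600/0.849500 ≈ 0.5740

Pr(intruder | barking, passing raccoon) ≈ 0.5740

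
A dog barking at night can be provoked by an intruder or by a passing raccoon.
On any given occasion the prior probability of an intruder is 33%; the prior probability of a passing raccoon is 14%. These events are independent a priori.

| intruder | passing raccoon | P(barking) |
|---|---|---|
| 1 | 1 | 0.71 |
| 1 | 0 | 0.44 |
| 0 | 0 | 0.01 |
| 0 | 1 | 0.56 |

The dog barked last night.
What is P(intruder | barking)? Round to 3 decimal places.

P(barking) = 0.01×0.67×0.86 + 0.56×0.67×0.14 + 0.44×0.33×0.86 + 0.71×0.33×0.14 = 0.005762 + 0.052528 + 0.124872 + 0.032802 = 0.215964
Restricting to configurations with intruder present: 0.124872 + 0.032802 = 0.157674.
Hence the posterior is 0.157674/0.215964 ≈ 0.730.

P(intruder | barking) ≈ 0.730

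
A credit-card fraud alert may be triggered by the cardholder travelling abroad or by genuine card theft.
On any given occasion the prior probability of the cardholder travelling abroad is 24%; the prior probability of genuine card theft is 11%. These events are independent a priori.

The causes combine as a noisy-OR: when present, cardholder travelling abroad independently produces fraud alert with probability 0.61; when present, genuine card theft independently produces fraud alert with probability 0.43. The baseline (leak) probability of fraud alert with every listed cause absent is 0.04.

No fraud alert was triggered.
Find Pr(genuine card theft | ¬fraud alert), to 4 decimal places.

Under noisy-OR, P(fraud alert | causes) = 1 − (1−0.04)·∏(1−qᵢ) over the active causes.
Weight on genuine card theft=true, given the evidence: 0.045746 + 0.005634 = 0.051380
Denominator P(¬fraud alert): 0.96·0.76·0.89 + 0.5472·0.76·0.11 + 0.3744·0.24·0.89 + 0.213408·0.24·0.11 = 0.780696
P(genuine card theft | ¬fraud alert) = 0.051380/0.780696 ≈ 0.0658

Pr(genuine card theft | ¬fraud alert) ≈ 0.0658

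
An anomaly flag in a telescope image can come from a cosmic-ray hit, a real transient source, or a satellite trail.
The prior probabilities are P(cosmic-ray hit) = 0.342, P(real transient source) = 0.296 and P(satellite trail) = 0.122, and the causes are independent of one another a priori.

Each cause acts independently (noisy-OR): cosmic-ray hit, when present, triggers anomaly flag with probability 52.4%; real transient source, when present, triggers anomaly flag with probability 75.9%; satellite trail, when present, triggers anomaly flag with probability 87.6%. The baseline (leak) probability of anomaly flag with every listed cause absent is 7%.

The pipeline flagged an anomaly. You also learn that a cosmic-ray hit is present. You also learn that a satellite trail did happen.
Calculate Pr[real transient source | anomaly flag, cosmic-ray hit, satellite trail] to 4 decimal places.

Pr[real transient source | anomaly flag, cosmic-ray hit, satellite trail] ≈ 0.3051

Under noisy-OR, P(anomaly flag | causes) = 1 − (1−0.07)·∏(1−qᵢ) over the active causes.
P(anomaly flag | cosmic-ray hit, satellite trail) = 0.945108·0.704 + 0.986771·0.296 = 0.665356 + 0.292084 = 0.957440
The real transient source-present share is 0.986771·0.296 = 0.292084.
Hence the posterior is 0.292084/0.957440 ≈ 0.3051.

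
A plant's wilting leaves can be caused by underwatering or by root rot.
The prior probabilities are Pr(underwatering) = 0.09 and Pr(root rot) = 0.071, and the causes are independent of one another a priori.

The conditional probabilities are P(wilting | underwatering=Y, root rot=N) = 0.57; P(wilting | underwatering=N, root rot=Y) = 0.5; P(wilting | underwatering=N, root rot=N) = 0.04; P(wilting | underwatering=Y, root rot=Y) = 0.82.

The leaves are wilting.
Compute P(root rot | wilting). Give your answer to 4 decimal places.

P(wilting) = 0.04·0.91·0.929 + 0.5·0.91·0.071 + 0.57·0.09·0.929 + 0.82·0.09·0.071 = 0.033816 + 0.032305 + 0.047658 + 0.005240 = 0.119019
Of this, 0.037545 comes from 0.032305 + 0.005240 (the root rot=true cases).
P(root rot | wilting) = 0.037545 / 0.119019 ≈ 0.3155

P(root rot | wilting) ≈ 0.3155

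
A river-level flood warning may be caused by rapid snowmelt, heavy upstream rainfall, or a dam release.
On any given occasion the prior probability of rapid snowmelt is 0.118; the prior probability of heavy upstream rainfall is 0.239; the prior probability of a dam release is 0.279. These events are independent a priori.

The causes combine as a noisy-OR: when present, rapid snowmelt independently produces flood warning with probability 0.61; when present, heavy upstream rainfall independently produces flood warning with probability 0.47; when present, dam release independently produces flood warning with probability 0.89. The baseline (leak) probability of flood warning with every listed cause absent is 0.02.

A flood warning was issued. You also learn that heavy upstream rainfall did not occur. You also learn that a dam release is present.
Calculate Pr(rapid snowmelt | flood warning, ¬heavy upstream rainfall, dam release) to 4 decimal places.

Pr(rapid snowmelt | flood warning, ¬heavy upstream rainfall, dam release) ≈ 0.1256

Under noisy-OR, P(flood warning | causes) = 1 − (1−0.02)·∏(1−qᵢ) over the active causes.
P(flood warning | ¬heavy upstream rainfall, dam release) = 0.8922·0.882 + 0.957958·0.118 = 0.786920 + 0.113039 = 0.899959
Of this, 0.113039 comes from 0.957958·0.118 (the rapid snowmelt=true cases).
So P(rapid snowmelt | flood warning, ¬heavy upstream rainfall, dam release) = 0.113039/0.899959 ≈ 0.1256.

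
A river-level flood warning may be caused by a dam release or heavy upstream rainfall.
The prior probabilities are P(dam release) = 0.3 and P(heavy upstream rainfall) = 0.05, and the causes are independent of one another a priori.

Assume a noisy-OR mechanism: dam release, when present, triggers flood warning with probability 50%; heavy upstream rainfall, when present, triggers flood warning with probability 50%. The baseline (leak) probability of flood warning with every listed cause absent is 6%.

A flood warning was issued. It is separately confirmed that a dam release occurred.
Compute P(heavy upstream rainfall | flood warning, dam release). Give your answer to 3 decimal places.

P(heavy upstream rainfall | flood warning, dam release) ≈ 0.071

Under noisy-OR, P(flood warning | causes) = 1 − (1−0.06)·∏(1−qᵢ) over the active causes.
P(flood warning | dam release) = 0.53·0.95 + 0.765·0.05 = 0.503500 + 0.038250 = 0.541750
Of this, 0.038250 comes from 0.765·0.05 (the heavy upstream rainfall=true cases).
Hence the posterior is 0.038250/0.541750 ≈ 0.071.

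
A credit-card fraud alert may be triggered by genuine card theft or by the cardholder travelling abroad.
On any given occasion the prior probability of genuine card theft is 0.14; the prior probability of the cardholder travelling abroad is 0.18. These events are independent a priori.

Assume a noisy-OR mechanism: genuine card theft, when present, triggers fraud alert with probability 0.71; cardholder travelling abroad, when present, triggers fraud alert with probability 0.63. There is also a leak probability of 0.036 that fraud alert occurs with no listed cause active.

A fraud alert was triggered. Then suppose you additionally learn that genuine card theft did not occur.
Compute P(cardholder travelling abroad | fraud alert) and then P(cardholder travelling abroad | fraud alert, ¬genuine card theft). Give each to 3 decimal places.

Under noisy-OR, P(fraud alert | causes) = 1 − (1−0.036)·∏(1−qᵢ) over the active causes.
Numerator (weight on configurations with cardholder travelling abroad): 0.099586 + 0.022593 = 0.122179
Denominator P(fraud alert): 0.036*0.86*0.82 + 0.64332*0.86*0.18 + 0.72044*0.14*0.82 + 0.896563*0.14*0.18 = 0.230273
Posterior = 0.122179 / 0.230273 ≈ 0.531

With the extra evidence:
Weight on cardholder travelling abroad=true, given the evidence: 0.64332·0.18 = 0.115798
The normalizing constant is 0.036·0.82 + 0.64332·0.18 = 0.145318
P(cardholder travelling abroad | fraud alert, ¬genuine card theft) = 0.115798/0.145318 ≈ 0.797

P(cardholder travelling abroad | fraud alert) ≈ 0.531; P(cardholder travelling abroad | fraud alert, ¬genuine card theft) ≈ 0.797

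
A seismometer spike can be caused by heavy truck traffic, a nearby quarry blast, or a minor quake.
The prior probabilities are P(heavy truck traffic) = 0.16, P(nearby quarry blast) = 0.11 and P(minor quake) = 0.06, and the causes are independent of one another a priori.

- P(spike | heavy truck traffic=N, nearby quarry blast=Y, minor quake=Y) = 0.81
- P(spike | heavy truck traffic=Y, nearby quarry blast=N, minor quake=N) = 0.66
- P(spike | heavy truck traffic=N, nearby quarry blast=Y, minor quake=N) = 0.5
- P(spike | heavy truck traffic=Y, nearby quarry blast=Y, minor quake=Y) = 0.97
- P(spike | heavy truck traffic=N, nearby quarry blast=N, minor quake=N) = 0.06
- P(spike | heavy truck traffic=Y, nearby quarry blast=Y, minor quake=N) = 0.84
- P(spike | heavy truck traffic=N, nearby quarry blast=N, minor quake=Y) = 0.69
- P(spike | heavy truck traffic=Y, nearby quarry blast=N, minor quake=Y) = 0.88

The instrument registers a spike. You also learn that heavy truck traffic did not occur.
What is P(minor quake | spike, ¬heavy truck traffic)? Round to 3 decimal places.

For the numerator, keep only minor quake=true terms: 0.036846 + 0.005346 = 0.042192
The normalizing constant is 0.06·0.89·0.94 + 0.69·0.89·0.06 + 0.5·0.11·0.94 + 0.81·0.11·0.06 = 0.144088
Posterior = 0.042192 / 0.144088 ≈ 0.293

P(minor quake | spike, ¬heavy truck traffic) ≈ 0.293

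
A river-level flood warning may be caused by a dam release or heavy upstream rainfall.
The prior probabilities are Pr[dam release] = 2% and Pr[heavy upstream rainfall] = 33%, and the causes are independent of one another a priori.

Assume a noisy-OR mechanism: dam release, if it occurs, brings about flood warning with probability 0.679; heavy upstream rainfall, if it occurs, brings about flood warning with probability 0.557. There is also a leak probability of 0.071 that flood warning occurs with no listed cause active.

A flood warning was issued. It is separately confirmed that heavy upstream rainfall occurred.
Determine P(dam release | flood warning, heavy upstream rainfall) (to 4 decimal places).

Under noisy-OR, P(flood warning | causes) = 1 − (1−0.071)·∏(1−qᵢ) over the active causes.
For the numerator, keep only dam release=true terms: 0.867893×0.02 = 0.017358
Normalizer over all consistent configurations: 0.588453×0.98 + 0.867893×0.02 = 0.594042
Posterior = 0.017358 / 0.594042 ≈ 0.0292

P(dam release | flood warning, heavy upstream rainfall) ≈ 0.0292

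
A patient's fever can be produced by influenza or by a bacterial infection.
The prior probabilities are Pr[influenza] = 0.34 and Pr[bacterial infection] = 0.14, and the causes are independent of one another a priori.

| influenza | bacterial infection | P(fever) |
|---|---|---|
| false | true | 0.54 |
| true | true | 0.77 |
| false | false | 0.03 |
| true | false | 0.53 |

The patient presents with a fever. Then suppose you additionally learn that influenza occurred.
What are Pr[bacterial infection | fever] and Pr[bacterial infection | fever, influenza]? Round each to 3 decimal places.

P(fever) = 0.03×0.66×0.86 + 0.54×0.66×0.14 + 0.53×0.34×0.86 + 0.77×0.34×0.14 = 0.017028 + 0.049896 + 0.154972 + 0.036652 = 0.258548
The bacterial infection-present share is 0.049896 + 0.036652 = 0.086548.
So P(bacterial infection | fever) = 0.086548/0.258548 ≈ 0.335.

With the extra evidence:
Weight on bacterial infection=true, given the evidence: 0.77·0.14 = 0.107800
Normalizer over all consistent configurations: 0.53·0.86 + 0.77·0.14 = 0.563600
P(bacterial infection | fever, influenza) = 0.107800/0.563600 ≈ 0.191
This is intercausal reasoning (explaining away): once influenza accounts for the fever, bacterial infection becomes less likely.

Pr[bacterial infection | fever] ≈ 0.335; Pr[bacterial infection | fever, influenza] ≈ 0.191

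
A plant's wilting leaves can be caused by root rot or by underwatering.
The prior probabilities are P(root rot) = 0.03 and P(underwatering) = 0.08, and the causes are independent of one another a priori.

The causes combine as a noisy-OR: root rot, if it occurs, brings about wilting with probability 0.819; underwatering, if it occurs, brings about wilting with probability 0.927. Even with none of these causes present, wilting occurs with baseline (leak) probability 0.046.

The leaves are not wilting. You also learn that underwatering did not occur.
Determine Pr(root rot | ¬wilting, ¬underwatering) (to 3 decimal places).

Under noisy-OR, P(wilting | causes) = 1 − (1−0.046)·∏(1−qᵢ) over the active causes.
P(¬wilting | ¬underwatering) = 0.954·0.97 + 0.172674·0.03 = 0.925380 + 0.005180 = 0.930560
Of this, 0.005180 comes from 0.172674·0.03 (the root rot=true cases).
Hence the posterior is 0.005180/0.930560 ≈ 0.006.

Pr(root rot | ¬wilting, ¬underwatering) ≈ 0.006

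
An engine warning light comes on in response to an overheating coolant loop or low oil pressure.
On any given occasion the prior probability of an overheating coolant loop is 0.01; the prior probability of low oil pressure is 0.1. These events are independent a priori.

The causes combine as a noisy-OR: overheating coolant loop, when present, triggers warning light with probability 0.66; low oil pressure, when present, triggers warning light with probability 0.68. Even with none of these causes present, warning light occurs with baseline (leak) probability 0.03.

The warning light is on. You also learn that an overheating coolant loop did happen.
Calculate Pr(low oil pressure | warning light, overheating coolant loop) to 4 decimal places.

Pr(low oil pressure | warning light, overheating coolant loop) ≈ 0.1291

Under noisy-OR, P(warning light | causes) = 1 − (1−0.03)·∏(1−qᵢ) over the active causes.
Weight on low oil pressure=true, given the evidence: 0.894464×0.1 = 0.089446
Denominator P(warning light | overheating coolant loop): 0.6702×0.9 + 0.894464×0.1 = 0.692626
P(low oil pressure | warning light, overheating coolant loop) = 0.089446/0.692626 ≈ 0.1291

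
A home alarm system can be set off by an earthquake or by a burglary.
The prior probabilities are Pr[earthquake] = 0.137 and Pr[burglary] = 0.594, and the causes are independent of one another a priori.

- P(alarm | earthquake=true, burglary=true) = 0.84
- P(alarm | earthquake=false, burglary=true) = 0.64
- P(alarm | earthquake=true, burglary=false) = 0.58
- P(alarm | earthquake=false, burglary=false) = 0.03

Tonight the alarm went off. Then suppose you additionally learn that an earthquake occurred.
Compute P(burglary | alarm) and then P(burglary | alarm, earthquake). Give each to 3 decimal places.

P(burglary | alarm) ≈ 0.903; P(burglary | alarm, earthquake) ≈ 0.679

Numerator (weight on configurations with burglary): 0.328078 + 0.068358 = 0.396436
Denominator P(alarm): 0.03·0.863·0.406 + 0.64·0.863·0.594 + 0.58·0.137·0.406 + 0.84·0.137·0.594 = 0.439208
Posterior = 0.396436 / 0.439208 ≈ 0.903

Now condition on the additional information:
Weight on burglary=true, given the evidence: 0.84*0.594 = 0.498960
The normalizing constant is 0.58*0.406 + 0.84*0.594 = 0.734440
P(burglary | alarm, earthquake) = 0.498960/0.734440 ≈ 0.679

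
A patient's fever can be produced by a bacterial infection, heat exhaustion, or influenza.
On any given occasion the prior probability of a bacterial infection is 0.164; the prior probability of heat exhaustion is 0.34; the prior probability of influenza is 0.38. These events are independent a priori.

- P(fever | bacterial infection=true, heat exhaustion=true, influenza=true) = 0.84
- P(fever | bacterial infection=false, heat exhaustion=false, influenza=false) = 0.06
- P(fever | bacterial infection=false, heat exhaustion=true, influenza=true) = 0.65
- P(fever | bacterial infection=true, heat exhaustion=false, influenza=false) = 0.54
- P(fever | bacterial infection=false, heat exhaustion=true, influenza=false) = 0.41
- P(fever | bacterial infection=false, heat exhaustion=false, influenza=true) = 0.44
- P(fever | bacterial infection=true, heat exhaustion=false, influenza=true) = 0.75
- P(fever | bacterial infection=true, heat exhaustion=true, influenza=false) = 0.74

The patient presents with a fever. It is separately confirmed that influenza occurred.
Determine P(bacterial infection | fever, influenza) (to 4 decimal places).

P(bacterial infection | fever, influenza) ≈ 0.2304

Weight on bacterial infection=true, given the evidence: 0.081180 + 0.046838 = 0.128018
Denominator P(fever | influenza): 0.44·0.836·0.66 + 0.65·0.836·0.34 + 0.75·0.164·0.66 + 0.84·0.164·0.34 = 0.555548
Posterior = 0.128018 / 0.555548 ≈ 0.2304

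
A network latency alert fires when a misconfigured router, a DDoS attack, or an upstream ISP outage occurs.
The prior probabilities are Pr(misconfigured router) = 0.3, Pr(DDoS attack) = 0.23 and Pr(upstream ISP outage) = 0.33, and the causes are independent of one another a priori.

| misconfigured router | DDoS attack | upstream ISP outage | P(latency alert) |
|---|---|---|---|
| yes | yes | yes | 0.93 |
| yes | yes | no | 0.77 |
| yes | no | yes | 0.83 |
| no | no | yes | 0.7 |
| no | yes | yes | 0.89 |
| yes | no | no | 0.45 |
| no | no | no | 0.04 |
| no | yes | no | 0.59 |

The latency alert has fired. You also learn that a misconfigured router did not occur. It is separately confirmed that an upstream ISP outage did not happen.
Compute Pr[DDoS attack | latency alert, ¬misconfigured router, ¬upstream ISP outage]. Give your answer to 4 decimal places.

Weight on DDoS attack=true, given the evidence: 0.59×0.23 = 0.135700
The normalizing constant is 0.04×0.77 + 0.59×0.23 = 0.166500
Posterior = 0.135700 / 0.166500 ≈ 0.8150

Pr[DDoS attack | latency alert, ¬misconfigured router, ¬upstream ISP outage] ≈ 0.8150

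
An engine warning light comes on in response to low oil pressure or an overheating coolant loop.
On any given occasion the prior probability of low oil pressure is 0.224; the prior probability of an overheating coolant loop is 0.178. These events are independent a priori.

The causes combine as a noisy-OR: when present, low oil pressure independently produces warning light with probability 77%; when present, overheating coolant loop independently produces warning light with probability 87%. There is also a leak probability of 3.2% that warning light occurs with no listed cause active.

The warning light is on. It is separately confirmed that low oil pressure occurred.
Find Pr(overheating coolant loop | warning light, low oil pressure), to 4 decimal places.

Pr(overheating coolant loop | warning light, low oil pressure) ≈ 0.2129

Under noisy-OR, P(warning light | causes) = 1 − (1−0.032)·∏(1−qᵢ) over the active causes.
Numerator (weight on configurations with overheating coolant loop): 0.971057*0.178 = 0.172848
Denominator P(warning light | low oil pressure): 0.77736*0.822 + 0.971057*0.178 = 0.811838
P(overheating coolant loop | warning light, low oil pressure) = 0.172848/0.811838 ≈ 0.2129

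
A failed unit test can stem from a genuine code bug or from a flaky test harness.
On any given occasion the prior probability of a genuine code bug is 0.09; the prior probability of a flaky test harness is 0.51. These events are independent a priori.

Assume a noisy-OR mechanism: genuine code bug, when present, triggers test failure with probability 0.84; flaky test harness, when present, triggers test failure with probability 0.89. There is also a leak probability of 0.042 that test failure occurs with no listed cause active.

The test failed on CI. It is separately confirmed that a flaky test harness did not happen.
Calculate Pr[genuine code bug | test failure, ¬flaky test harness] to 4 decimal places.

Pr[genuine code bug | test failure, ¬flaky test harness] ≈ 0.6660

Under noisy-OR, P(test failure | causes) = 1 − (1−0.042)·∏(1−qᵢ) over the active causes.
Numerator (weight on configurations with genuine code bug): 0.84672·0.09 = 0.076205
Denominator P(test failure | ¬flaky test harness): 0.042·0.91 + 0.84672·0.09 = 0.114425
P(genuine code bug | test failure, ¬flaky test harness) = 0.076205/0.114425 ≈ 0.6660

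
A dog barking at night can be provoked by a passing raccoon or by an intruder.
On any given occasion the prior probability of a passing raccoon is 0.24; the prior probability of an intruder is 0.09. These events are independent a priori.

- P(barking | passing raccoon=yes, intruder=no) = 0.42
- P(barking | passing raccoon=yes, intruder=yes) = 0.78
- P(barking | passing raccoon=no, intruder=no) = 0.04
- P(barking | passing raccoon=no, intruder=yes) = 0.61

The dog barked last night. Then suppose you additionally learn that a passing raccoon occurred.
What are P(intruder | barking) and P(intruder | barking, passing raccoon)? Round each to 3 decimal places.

P(barking) = 0.04·0.76·0.91 + 0.61·0.76·0.09 + 0.42·0.24·0.91 + 0.78·0.24·0.09 = 0.027664 + 0.041724 + 0.091728 + 0.016848 = 0.177964
Of this, 0.058572 comes from 0.041724 + 0.016848 (the intruder=true cases).
P(intruder | barking) = 0.058572 / 0.177964 ≈ 0.329

Now also conditioning on passing raccoon=true:
P(barking | passing raccoon) = 0.42·0.91 + 0.78·0.09 = 0.382200 + 0.070200 = 0.452400
The intruder-present share is 0.78·0.09 = 0.070200.
So P(intruder | barking, passing raccoon) = 0.070200/0.452400 ≈ 0.155.
The drop from 0.329 to 0.155 is the explaining-away (discounting) effect.

P(intruder | barking) ≈ 0.329; P(intruder | barking, passing raccoon) ≈ 0.155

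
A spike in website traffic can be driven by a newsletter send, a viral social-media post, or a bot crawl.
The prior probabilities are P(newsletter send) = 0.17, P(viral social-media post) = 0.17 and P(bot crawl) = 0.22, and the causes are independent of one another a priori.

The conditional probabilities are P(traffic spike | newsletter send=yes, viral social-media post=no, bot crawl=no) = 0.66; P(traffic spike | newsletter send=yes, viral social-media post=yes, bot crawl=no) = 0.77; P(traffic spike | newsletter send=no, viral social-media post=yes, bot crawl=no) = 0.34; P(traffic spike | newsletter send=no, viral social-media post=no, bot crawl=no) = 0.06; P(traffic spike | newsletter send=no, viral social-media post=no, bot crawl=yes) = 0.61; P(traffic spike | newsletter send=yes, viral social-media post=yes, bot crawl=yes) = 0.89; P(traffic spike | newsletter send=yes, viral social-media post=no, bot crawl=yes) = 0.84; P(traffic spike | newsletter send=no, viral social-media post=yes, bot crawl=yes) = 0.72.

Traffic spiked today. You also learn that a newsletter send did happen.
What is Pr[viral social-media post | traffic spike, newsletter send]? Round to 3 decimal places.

Pr[viral social-media post | traffic spike, newsletter send] ≈ 0.189

Numerator (weight on configurations with viral social-media post): 0.102102 + 0.033286 = 0.135388
Normalizer over all consistent configurations: 0.66*0.83*0.78 + 0.84*0.83*0.22 + 0.77*0.17*0.78 + 0.89*0.17*0.22 = 0.716056
Posterior = 0.135388 / 0.716056 ≈ 0.189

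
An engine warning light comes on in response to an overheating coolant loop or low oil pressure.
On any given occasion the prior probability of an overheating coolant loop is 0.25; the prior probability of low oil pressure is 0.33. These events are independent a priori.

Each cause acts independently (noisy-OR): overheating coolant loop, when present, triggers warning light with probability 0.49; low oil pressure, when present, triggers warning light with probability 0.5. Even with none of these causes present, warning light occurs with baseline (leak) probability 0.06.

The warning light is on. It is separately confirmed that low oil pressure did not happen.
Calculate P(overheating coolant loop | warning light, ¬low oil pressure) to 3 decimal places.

P(overheating coolant loop | warning light, ¬low oil pressure) ≈ 0.743

Under noisy-OR, P(warning light | causes) = 1 − (1−0.06)·∏(1−qᵢ) over the active causes.
Weight on overheating coolant loop=true, given the evidence: 0.5206·0.25 = 0.130150
Normalizer over all consistent configurations: 0.06·0.75 + 0.5206·0.25 = 0.175150
Posterior = 0.130150 / 0.175150 ≈ 0.743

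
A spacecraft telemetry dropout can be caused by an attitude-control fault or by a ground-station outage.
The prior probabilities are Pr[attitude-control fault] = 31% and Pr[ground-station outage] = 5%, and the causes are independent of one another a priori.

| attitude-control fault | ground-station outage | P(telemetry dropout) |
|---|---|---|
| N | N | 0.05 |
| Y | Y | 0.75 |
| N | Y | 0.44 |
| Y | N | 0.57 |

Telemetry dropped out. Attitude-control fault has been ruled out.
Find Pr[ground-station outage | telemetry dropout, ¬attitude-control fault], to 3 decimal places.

Numerator (weight on configurations with ground-station outage): 0.44*0.05 = 0.022000
The normalizing constant is 0.05*0.95 + 0.44*0.05 = 0.069500
P(ground-station outage | telemetry dropout, ¬attitude-control fault) = 0.022000/0.069500 ≈ 0.317

Pr[ground-station outage | telemetry dropout, ¬attitude-control fault] ≈ 0.317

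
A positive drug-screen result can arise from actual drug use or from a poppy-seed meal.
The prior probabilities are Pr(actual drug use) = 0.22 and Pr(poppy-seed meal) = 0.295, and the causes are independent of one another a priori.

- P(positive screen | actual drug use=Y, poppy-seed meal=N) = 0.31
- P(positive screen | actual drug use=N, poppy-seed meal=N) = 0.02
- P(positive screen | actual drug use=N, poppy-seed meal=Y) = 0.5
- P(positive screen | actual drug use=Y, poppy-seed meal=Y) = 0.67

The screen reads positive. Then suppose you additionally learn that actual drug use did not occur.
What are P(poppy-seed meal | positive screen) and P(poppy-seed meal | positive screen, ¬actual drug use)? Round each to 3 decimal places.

P(poppy-seed meal | positive screen) ≈ 0.729; P(poppy-seed meal | positive screen, ¬actual drug use) ≈ 0.913

P(positive screen) = 0.02×0.78×0.705 + 0.5×0.78×0.295 + 0.31×0.22×0.705 + 0.67×0.22×0.295 = 0.010998 + 0.115050 + 0.048081 + 0.043483 = 0.217612
Of this, 0.158533 comes from 0.115050 + 0.043483 (the poppy-seed meal=true cases).
Hence the posterior is 0.158533/0.217612 ≈ 0.729.

Now condition on the additional information:
Weight on poppy-seed meal=true, given the evidence: 0.5*0.295 = 0.147500
The normalizing constant is 0.02*0.705 + 0.5*0.295 = 0.161600
Posterior = 0.147500 / 0.161600 ≈ 0.913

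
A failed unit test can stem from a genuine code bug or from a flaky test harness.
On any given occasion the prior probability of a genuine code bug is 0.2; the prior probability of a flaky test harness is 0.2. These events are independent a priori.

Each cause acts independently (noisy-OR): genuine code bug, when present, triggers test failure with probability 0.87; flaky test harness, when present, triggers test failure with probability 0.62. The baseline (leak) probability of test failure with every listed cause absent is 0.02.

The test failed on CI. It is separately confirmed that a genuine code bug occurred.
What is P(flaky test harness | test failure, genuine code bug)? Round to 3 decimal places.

P(flaky test harness | test failure, genuine code bug) ≈ 0.214

Under noisy-OR, P(test failure | causes) = 1 − (1−0.02)·∏(1−qᵢ) over the active causes.
Enumerate both values of flaky test harness and weight by the priors:
  P(test failure | genuine code bug) = 0.8726·0.8 + 0.951588·0.2
        = 0.698080 + 0.190318 = 0.888398
Keeping only the flaky test harness-present terms gives 0.190318, so
  P(flaky test harness | test failure, genuine code bug) = 0.190318 / 0.888398 ≈ 0.214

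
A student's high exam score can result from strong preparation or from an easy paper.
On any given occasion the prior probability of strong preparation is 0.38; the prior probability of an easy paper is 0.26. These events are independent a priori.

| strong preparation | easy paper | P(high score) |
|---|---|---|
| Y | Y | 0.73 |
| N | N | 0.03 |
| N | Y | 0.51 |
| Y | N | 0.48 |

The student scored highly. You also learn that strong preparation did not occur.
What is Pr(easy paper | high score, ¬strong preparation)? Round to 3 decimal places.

Pr(easy paper | high score, ¬strong preparation) ≈ 0.857

Enumerate both values of easy paper and weight by the priors:
  P(high score | ¬strong preparation) = 0.03·0.74 + 0.51·0.26
        = 0.022200 + 0.132600 = 0.154800
Configurations with easy paper contribute 0.132600, so
  P(easy paper | high score, ¬strong preparation) = 0.132600 / 0.154800 ≈ 0.857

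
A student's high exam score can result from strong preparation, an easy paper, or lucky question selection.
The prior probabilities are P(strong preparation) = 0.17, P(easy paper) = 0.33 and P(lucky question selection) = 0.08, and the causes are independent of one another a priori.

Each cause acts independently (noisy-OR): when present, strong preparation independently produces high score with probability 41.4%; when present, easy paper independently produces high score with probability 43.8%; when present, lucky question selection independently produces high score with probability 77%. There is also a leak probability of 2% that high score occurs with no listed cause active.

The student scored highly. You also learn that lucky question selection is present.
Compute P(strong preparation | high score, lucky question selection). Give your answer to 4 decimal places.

P(strong preparation | high score, lucky question selection) ≈ 0.1837

Under noisy-OR, P(high score | causes) = 1 − (1−0.02)·∏(1−qᵢ) over the active causes.
P(high score | lucky question selection) = 0.7746×0.83×0.67 + 0.873325×0.83×0.33 + 0.867916×0.17×0.67 + 0.925769×0.17×0.33 = 0.430755 + 0.239204 + 0.098856 + 0.051936 = 0.820751
The strong preparation-present share is 0.098856 + 0.051936 = 0.150792.
Hence the posterior is 0.150792/0.820751 ≈ 0.1837.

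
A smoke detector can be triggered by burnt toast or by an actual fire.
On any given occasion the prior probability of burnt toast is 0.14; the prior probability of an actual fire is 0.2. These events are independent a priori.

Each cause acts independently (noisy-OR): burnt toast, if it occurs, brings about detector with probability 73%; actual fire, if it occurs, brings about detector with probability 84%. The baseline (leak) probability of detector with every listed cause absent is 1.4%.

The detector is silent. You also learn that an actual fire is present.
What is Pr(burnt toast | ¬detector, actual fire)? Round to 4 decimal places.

Pr(burnt toast | ¬detector, actual fire) ≈ 0.0421

Under noisy-OR, P(detector | causes) = 1 − (1−0.014)·∏(1−qᵢ) over the active causes.
P(¬detector | actual fire) = 0.15776*0.86 + 0.042595*0.14 = 0.135674 + 0.005963 = 0.141637
Restricting to configurations with burnt toast present: 0.042595*0.14 = 0.005963.
So P(burnt toast | ¬detector, actual fire) = 0.005963/0.141637 ≈ 0.0421.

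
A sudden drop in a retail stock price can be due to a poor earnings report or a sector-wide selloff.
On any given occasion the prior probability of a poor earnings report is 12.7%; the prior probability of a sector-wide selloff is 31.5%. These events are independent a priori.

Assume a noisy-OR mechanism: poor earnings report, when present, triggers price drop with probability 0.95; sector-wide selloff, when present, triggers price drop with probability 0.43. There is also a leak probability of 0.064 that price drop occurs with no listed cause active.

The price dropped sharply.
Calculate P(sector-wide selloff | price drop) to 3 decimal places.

Under noisy-OR, P(price drop | causes) = 1 − (1−0.064)·∏(1−qᵢ) over the active causes.
Numerator (weight on configurations with sector-wide selloff): 0.128280 + 0.038938 = 0.167218
The normalizing constant is 0.064×0.873×0.685 + 0.46648×0.873×0.315 + 0.9532×0.127×0.685 + 0.973324×0.127×0.315 = 0.288414
P(sector-wide selloff | price drop) = 0.167218/0.288414 ≈ 0.580

P(sector-wide selloff | price drop) ≈ 0.580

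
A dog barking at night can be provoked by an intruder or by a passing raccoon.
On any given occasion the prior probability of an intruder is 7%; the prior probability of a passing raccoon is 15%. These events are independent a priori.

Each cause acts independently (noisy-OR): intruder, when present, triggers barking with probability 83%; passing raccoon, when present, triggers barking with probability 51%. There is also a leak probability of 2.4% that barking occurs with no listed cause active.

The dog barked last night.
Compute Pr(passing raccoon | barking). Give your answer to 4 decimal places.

Under noisy-OR, P(barking | causes) = 1 − (1−0.024)·∏(1−qᵢ) over the active causes.
For the numerator, keep only passing raccoon=true terms: 0.072786 + 0.009646 = 0.082432
The normalizing constant is 0.024×0.93×0.85 + 0.52176×0.93×0.15 + 0.83408×0.07×0.85 + 0.918699×0.07×0.15 = 0.151032
Posterior = 0.082432 / 0.151032 ≈ 0.5458

Pr(passing raccoon | barking) ≈ 0.5458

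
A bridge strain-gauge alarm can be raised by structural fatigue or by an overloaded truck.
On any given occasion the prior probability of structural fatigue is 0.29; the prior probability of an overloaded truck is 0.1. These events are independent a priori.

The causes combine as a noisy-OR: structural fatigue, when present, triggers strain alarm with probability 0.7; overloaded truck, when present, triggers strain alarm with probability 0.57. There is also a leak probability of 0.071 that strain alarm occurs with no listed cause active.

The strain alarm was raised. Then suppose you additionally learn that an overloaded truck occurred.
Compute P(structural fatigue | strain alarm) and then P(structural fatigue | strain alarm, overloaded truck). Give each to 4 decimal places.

Under noisy-OR, P(strain alarm | causes) = 1 − (1−0.071)·∏(1−qᵢ) over the active causes.
P(strain alarm) = 0.071*0.71*0.9 + 0.60053*0.71*0.1 + 0.7213*0.29*0.9 + 0.880159*0.29*0.1 = 0.045369 + 0.042638 + 0.188259 + 0.025525 = 0.301791
The structural fatigue-present share is 0.188259 + 0.025525 = 0.213784.
Hence the posterior is 0.213784/0.301791 ≈ 0.7084.

Now also conditioning on overloaded truck=true:
P(strain alarm | overloaded truck) = 0.60053·0.71 + 0.880159·0.29 = 0.426376 + 0.255246 = 0.681622
Of this, 0.255246 comes from 0.880159·0.29 (the structural fatigue=true cases).
Hence the posterior is 0.255246/0.681622 ≈ 0.3745.
Conditioning on overloaded truck lowers the posterior on structural fatigue: the classic explaining-away effect in a common-effect structure.

P(structural fatigue | strain alarm) ≈ 0.7084; P(structural fatigue | strain alarm, overloaded truck) ≈ 0.3745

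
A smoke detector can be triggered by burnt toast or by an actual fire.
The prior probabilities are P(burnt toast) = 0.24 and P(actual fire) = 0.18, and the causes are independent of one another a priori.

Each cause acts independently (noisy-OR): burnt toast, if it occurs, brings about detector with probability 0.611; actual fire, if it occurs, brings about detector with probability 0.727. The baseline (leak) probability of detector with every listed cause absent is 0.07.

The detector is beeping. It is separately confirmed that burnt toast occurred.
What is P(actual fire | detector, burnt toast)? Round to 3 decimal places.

Under noisy-OR, P(detector | causes) = 1 − (1−0.07)·∏(1−qᵢ) over the active causes.
Sum P(detector|·) weighted by the priors over both values of actual fire:
  P(detector | burnt toast) = 0.63823×0.82 + 0.901237×0.18
        = 0.523349 + 0.162223 = 0.685572
The terms with actual fire present sum to 0.162223, so
  P(actual fire | detector, burnt toast) = 0.162223 / 0.685572 ≈ 0.237

P(actual fire | detector, burnt toast) ≈ 0.237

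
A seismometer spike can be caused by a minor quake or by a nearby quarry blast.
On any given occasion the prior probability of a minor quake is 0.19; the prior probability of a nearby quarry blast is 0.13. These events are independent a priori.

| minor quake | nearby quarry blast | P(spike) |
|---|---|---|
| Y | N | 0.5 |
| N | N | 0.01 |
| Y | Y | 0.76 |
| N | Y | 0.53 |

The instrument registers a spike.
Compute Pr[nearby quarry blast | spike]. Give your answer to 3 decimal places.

Pr[nearby quarry blast | spike] ≈ 0.454

P(spike) = 0.01×0.81×0.87 + 0.53×0.81×0.13 + 0.5×0.19×0.87 + 0.76×0.19×0.13 = 0.007047 + 0.055809 + 0.082650 + 0.018772 = 0.164278
Of this, 0.074581 comes from 0.055809 + 0.018772 (the nearby quarry blast=true cases).
P(nearby quarry blast | spike) = 0.074581 / 0.164278 ≈ 0.454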